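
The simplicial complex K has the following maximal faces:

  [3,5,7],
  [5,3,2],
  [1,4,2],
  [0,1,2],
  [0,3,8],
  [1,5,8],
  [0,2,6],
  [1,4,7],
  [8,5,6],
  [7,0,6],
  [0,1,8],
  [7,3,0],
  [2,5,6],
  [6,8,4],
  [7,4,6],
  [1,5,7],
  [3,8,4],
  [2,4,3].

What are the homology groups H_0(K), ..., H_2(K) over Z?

H_0 ≅ Z,  H_1 ≅ Z^2,  H_2 ≅ Z.

We work with the vertex ordering 0 < 1 < 2 < 3 < 4 < 5 < 6 < 7 < 8. The simplices of K, each written with vertices in increasing order, are:

  0-simplices (9): [0], [1], [2], [3], [4], [5], [6], [7], [8]
  1-simplices (27): (27 of them)
  2-simplices (18): [0,1,2], [0,1,8], [0,2,6], [0,3,7], [0,3,8], [0,6,7], [1,2,4], [1,4,7], [1,5,7], [1,5,8], [2,3,4], [2,3,5], [2,5,6], [3,4,8], [3,5,7], [4,6,7], [4,6,8], [5,6,8]

so the chain groups are C_0 ≅ Z^9, C_1 ≅ Z^27, C_2 ≅ Z^18.

Boundary ∂_1: C_1 → C_0 is given by ∂[p,q] = [q] − [p].
The 9×27 boundary matrix has rank 8 and Smith normal form diag(1,1,1,1,1,1,1,1).

Boundary ∂_2: C_2 → C_1 acts by ∂[p,q,r] = [q,r] − [p,r] + [p,q]. For instance
  ∂[1,2,4] = [2,4] − [1,4] + [1,2],
  ∂[3,4,8] = [4,8] − [3,8] + [3,4].
The resulting 27×18 matrix has rank 17, and its Smith normal form has invariant factors (1,1,1,1,1,1,1,1,1,1,1,1,1,1,1,1,1).

Now H_k = ker ∂_k / im ∂_{k+1}, so:

  H_0: rank C_0 − rank ∂_1 = 9 − 8 = 1, and the invariant factors of ∂_1 are all 1, so H_0 ≅ Z.
  H_1: rank ker ∂_1 − rank ∂_2 = (27 − 8) − 17 = 2, and the invariant factors of ∂_2 are all 1, so H_1 ≅ Z^2.
  H_2: rank ker ∂_2 − rank ∂_3 = (18 − 17) − 0 = 1, and there is no ∂_3, so H_2 ≅ Z.

(K is a triangulation of the torus T^2.)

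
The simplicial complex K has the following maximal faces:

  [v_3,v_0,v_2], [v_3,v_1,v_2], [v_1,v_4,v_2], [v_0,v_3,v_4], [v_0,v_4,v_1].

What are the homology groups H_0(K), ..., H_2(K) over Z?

H_0 = Z,  H_1 = Z,  H_2 = 0.

Fix the vertex order v_0 < v_1 < v_2 < v_3 < v_4 and write every simplex with vertices in increasing order. Then dim K = 2 and the simplices of K are:

  0-simplices (5): [v_0], [v_1], [v_2], [v_3], [v_4]
  1-simplices (10): [v_0,v_1], [v_0,v_2], [v_0,v_3], [v_0,v_4], [v_1,v_2], [v_1,v_3], [v_1,v_4], [v_2,v_3], [v_2,v_4], [v_3,v_4]
  2-simplices (5): [v_0,v_1,v_4], [v_0,v_2,v_3], [v_0,v_3,v_4], [v_1,v_2,v_3], [v_1,v_2,v_4]

giving chain groups C_0 ≅ Z^5, C_1 ≅ Z^10, C_2 ≅ Z^5.

Boundary ∂_1: C_1 → C_0 is given by ∂[p,q] = [q] − [p]. For instance
  ∂[v_1,v_4] = [v_4] − [v_1].
The resulting 5×10 matrix has rank 4, and its Smith normal form has invariant factors (1,1,1,1).

∂_2: C_2 → C_1 acts by ∂[p,q,r] = [q,r] − [p,r] + [p,q]. For instance
  ∂[v_0,v_2,v_3] = [v_2,v_3] − [v_0,v_3] + [v_0,v_2],
  ∂[v_1,v_2,v_3] = [v_2,v_3] − [v_1,v_3] + [v_1,v_2].
The resulting 10×5 matrix has rank 5, and its Smith normal form has invariant factors (1,1,1,1,1).

From H_k ≅ ker(∂_k) / im(∂_{k+1}) we obtain:

  H_0: rank C_0 − rank ∂_1 = 5 − 4 = 1, and the invariant factors of ∂_1 are all 1, so H_0 ≅ Z.
  H_1: rank ker ∂_1 − rank ∂_2 = (10 − 4) − 5 = 1, and the invariant factors of ∂_2 are all 1, so H_1 ≅ Z.
  H_2: rank ker ∂_2 − rank ∂_3 = (5 − 5) − 0 = 0, and there is no ∂_3, so H_2 ≅ 0.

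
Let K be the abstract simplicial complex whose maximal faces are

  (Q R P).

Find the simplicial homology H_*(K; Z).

Order the vertices as P < Q < R. Listing each simplex with vertices in this order, K has dimension 2 with simplices:

  0-simplices (3): P, Q, R
  1-simplices (3): PQ, PR, QR
  2-simplices (1): PQR

giving chain groups C_0 ≅ Z^3, C_1 ≅ Z^3, C_2 ≅ Z^1.

The boundary map ∂_1: C_1 → C_0 sends each edge [p,q] (with p < q) to q − p. For instance
  ∂PQ = Q − P.
The 3×3 boundary matrix has rank 2 and Smith normal form diag(1,1).

The boundary map ∂_2: C_2 → C_1 maps a triangle to the signed sum of its edges. For instance
  ∂PQR = QR − PR + PQ.
The 3×1 boundary matrix has rank 1 and Smith normal form diag(1).

From H_k ≅ ker(∂_k) / im(∂_{k+1}) we obtain:

  H_0: rank C_0 − rank ∂_1 = 3 − 2 = 1, and the invariant factors of ∂_1 are all 1, so H_0 ≅ Z.
  H_1: rank ker ∂_1 − rank ∂_2 = (3 − 2) − 1 = 0, and the invariant factors of ∂_2 are all 1, so H_1 ≅ 0.
  H_2: rank ker ∂_2 − rank ∂_3 = (1 − 1) − 0 = 0, and there is no ∂_3, so H_2 ≅ 0.

As a check, the Euler characteristic is 3 − 3 + 1 = 1, which agrees with 1 − 0 + 0 = 1.

H_0 ≅ Z,  H_1 = 0,  H_2 = 0.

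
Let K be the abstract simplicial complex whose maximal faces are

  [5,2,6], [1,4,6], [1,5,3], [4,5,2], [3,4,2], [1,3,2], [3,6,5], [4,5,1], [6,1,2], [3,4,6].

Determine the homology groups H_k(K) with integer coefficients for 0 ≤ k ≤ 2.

K has 6 vertices, 15 edges, 10 triangles.
rank ∂_0 = 0, rank ∂_1 = 5 ⇒ b_0 = 6 − 0 − 5 = 1; all invariant factors of ∂_1 are 1 so no torsion. So H_0 ≅ Z.
rank ∂_1 = 5, rank ∂_2 = 10 ⇒ b_1 = 15 − 5 − 10 = 0; ∂_2 has invariant factor(s) [2] giving torsion. So H_1 ≅ Z/2.
rank ∂_2 = 10, rank ∂_3 = 0 ⇒ b_2 = 10 − 10 − 0 = 0. So H_2 ≅ 0.

H_0 = Z,  H_1 = Z/2,  H_2 = 0.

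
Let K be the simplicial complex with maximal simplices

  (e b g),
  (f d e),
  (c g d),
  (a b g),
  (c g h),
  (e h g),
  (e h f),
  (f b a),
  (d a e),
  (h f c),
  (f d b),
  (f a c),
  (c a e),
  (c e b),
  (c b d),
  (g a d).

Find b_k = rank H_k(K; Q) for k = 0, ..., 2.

b_0 = 1, b_1 = 2, b_2 = 1.

Order the vertices as a < b < c < d < e < f < g < h. Listing each simplex with vertices in this order, K has dimension 2 with simplices:

  0-simplices (8): a, b, c, d, e, f, g, h
  1-simplices (24): ab, ac, ad, ae, af, ag, bc, bd, be, bf, bg, cd, ce, cf, cg, ch, de, df, dg, ef, eg, eh, fh, gh
  2-simplices (16): abf, abg, ace, acf, ade, adg, bcd, bce, bdf, beg, cdg, cfh, cgh, def, efh, egh

so the chain groups are C_0 ≅ Z^8, C_1 ≅ Z^24, C_2 ≅ Z^16.

∂_1: C_1 → C_0 maps an edge to its endpoints' difference, ∂[p,q] = q − p.
The resulting 8×24 matrix has rank 7, and its Smith normal form has invariant factors (1,1,1,1,1,1,1).

The boundary map ∂_2: C_2 → C_1 sends each 2-simplex [p,q,r] to [q,r] − [p,r] + [p,q]. For instance
  ∂cdg = dg − cg + cd,
  ∂bcd = cd − bd + bc.
The 24×16 boundary matrix has rank 15 and Smith normal form diag(1,1,1,1,1,1,1,1,1,1,1,1,1,1,1).

Now H_k = ker ∂_k / im ∂_{k+1}, so:

  H_0: rank C_0 − rank ∂_1 = 8 − 7 = 1, and the invariant factors of ∂_1 are all 1, so H_0 ≅ Z.
  H_1: rank ker ∂_1 − rank ∂_2 = (24 − 7) − 15 = 2, and the invariant factors of ∂_2 are all 1, so H_1 ≅ Z^2.
  H_2: rank ker ∂_2 − rank ∂_3 = (16 − 15) − 0 = 1, and there is no ∂_3, so H_2 ≅ Z.

As a check, the Euler characteristic is 8 − 24 + 16 = 0, which agrees with 1 − 2 + 1 = 0.
(K is a triangulation of the torus T^2.)

Hence the Betti numbers are b_0 = 1, b_1 = 2, b_2 = 1.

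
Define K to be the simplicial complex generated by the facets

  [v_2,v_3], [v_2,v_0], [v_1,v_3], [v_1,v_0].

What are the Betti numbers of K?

b_0 = 1, b_1 = 1.

We work with the vertex ordering v_0 < v_1 < v_2 < v_3. The simplices of K, each written with vertices in increasing order, are:

  0-simplices (4): [v_0], [v_1], [v_2], [v_3]
  1-simplices (4): [v_0,v_1], [v_0,v_2], [v_1,v_3], [v_2,v_3]

giving chain groups C_0 ≅ Z^4, C_1 ≅ Z^4.

The boundary map ∂_1: C_1 → C_0 sends each edge [p,q] (with p < q) to q − p. For instance
  ∂[v_1,v_3] = [v_3] − [v_1].
This gives a 4×4 integer matrix of rank 3; reducing to Smith normal form yields diagonal entries (1,1,1).

From H_k ≅ ker(∂_k) / im(∂_{k+1}) we obtain:

  H_0: rank C_0 − rank ∂_1 = 4 − 3 = 1, and the invariant factors of ∂_1 are all 1, so H_0 ≅ Z.
  H_1: rank ker ∂_1 − rank ∂_2 = (4 − 3) − 0 = 1, and there is no ∂_2, so H_1 ≅ Z.

As a check, the Euler characteristic is 4 − 4 = 0, which agrees with 1 − 1 = 0.

Hence the Betti numbers are b_0 = 1, b_1 = 1.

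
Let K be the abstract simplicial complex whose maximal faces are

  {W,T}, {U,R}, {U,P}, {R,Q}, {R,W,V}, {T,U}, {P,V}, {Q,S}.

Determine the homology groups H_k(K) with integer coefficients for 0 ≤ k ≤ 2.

H_0 = Z,  H_1 = Z^2,  H_2 = 0.

K has 8 vertices, 10 edges, 1 triangle.
rank ∂_0 = 0, rank ∂_1 = 7 ⇒ b_0 = 8 − 0 − 7 = 1; all invariant factors of ∂_1 are 1 so no torsion. So H_0 = Z.
rank ∂_1 = 7, rank ∂_2 = 1 ⇒ b_1 = 10 − 7 − 1 = 2; all invariant factors of ∂_2 are 1 so no torsion. So H_1 = Z^2.
rank ∂_2 = 1, rank ∂_3 = 0 ⇒ b_2 = 1 − 1 − 0 = 0. So H_2 = 0.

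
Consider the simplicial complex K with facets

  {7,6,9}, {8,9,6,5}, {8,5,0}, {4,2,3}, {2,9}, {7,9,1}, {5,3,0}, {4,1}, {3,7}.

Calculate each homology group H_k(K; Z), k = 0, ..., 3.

Take the total order 0 < 1 < 2 < 3 < 4 < 5 < 6 < 7 < 8 < 9 on the vertex set. Then K (dimension 3) consists of the simplices:

  0-simplices (10): [0], [1], [2], [3], [4], [5], [6], [7], [8], [9]
  1-simplices (20): [0,3], [0,5], [0,8], [1,4], [1,7], [1,9], [2,3], [2,4], [2,9], [3,4], [3,5], [3,7], [5,6], [5,8], [5,9], [6,7], [6,8], [6,9], [7,9], [8,9]
  2-simplices (9): [0,3,5], [0,5,8], [1,7,9], [2,3,4], [5,6,8], [5,6,9], [5,8,9], [6,7,9], [6,8,9]
  3-simplices (1): [5,6,8,9]

giving chain groups C_0 ≅ Z^10, C_1 ≅ Z^20, C_2 ≅ Z^9, C_3 ≅ Z^1.

∂_1: C_1 → C_0 is given by ∂[p,q] = [q] − [p].
As a 10×20 matrix over Z this has rank 9, with invariant factors (1,1,1,1,1,1,1,1,1).

The boundary map ∂_2: C_2 → C_1 sends each 2-simplex [p,q,r] to [q,r] − [p,r] + [p,q]. For instance
  ∂[2,3,4] = [3,4] − [2,4] + [2,3],
  ∂[5,6,9] = [6,9] − [5,9] + [5,6].
As a 20×9 matrix over Z this has rank 8, with invariant factors (1,1,1,1,1,1,1,1).

Boundary ∂_3: C_3 → C_2 sends each 3-simplex σ to the alternating sum Σ_i (−1)^i (σ with its i-th vertex removed). For instance
  ∂[5,6,8,9] = [6,8,9] − [5,8,9] + [5,6,9] − [5,6,8].
As a 9×1 matrix over Z this has rank 1, with invariant factors (1).

From H_k ≅ ker(∂_k) / im(∂_{k+1}) we obtain:

  H_0: rank C_0 − rank ∂_1 = 10 − 9 = 1, and the invariant factors of ∂_1 are all 1, so H_0 = Z.
  H_1: rank ker ∂_1 − rank ∂_2 = (20 − 9) − 8 = 3, and the invariant factors of ∂_2 are all 1, so H_1 = Z^3.
  H_2: rank ker ∂_2 − rank ∂_3 = (9 − 8) − 1 = 0, and the invariant factors of ∂_3 are all 1, so H_2 = 0.
  H_3: rank ker ∂_3 − rank ∂_4 = (1 − 1) − 0 = 0, and there is no ∂_4, so H_3 = 0.

As a check, the Euler characteristic is 10 − 20 + 9 − 1 = -2, which agrees with 1 − 3 + 0 − 0 = -2.

H_0 ≅ Z,  H_1 ≅ Z^3,  H_2 = 0,  H_3 = 0.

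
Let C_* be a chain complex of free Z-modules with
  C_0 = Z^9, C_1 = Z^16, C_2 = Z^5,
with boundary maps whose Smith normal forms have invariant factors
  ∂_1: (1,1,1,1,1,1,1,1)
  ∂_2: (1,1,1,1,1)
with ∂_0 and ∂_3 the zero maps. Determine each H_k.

H_0: b_0 = 9 − 0 − 8 = 1; torsion from ∂_1 factors > 1: none. So H_0 = Z.
H_1: b_1 = 16 − 8 − 5 = 3; torsion from ∂_2 factors > 1: none. So H_1 = Z^3.
H_2: b_2 = 5 − 5 − 0 = 0; torsion from ∂_3 factors > 1: none. So H_2 = 0.

H_0 = Z,  H_1 = Z^3,  H_2 = 0.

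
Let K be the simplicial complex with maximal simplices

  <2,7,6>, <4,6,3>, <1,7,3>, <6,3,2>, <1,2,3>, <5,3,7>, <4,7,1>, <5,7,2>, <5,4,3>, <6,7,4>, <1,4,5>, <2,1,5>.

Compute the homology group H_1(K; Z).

Order the vertices as 1 < 2 < 3 < 4 < 5 < 6 < 7. Listing each simplex with vertices in this order, K has dimension 2 with simplices:

  0-simplices (7): [1], [2], [3], [4], [5], [6], [7]
  1-simplices (18): [1,2], [1,3], [1,4], [1,5], [1,7], [2,3], [2,5], [2,6], [2,7], [3,4], [3,5], [3,6], [3,7], [4,5], [4,6], [4,7], [5,7], [6,7]
  2-simplices (12): [1,2,3], [1,2,5], [1,3,7], [1,4,5], [1,4,7], [2,3,6], [2,5,7], [2,6,7], [3,4,5], [3,4,6], [3,5,7], [4,6,7]

Hence C_0 ≅ Z^7, C_1 ≅ Z^18, C_2 ≅ Z^12.

Boundary ∂_1: C_1 → C_0 maps an edge to its endpoints' difference, ∂[p,q] = q − p.
This gives a 7×18 integer matrix of rank 6; reducing to Smith normal form yields diagonal entries (1,1,1,1,1,1).

The boundary map ∂_2: C_2 → C_1 sends each 2-simplex [p,q,r] to [q,r] − [p,r] + [p,q]. For instance
  ∂[3,5,7] = [5,7] − [3,7] + [3,5],
  ∂[1,3,7] = [3,7] − [1,7] + [1,3].
The 18×12 boundary matrix has rank 12 and Smith normal form diag(1,1,1,1,1,1,1,1,1,1,1,2).

From H_k ≅ ker(∂_k) / im(∂_{k+1}) we obtain:

  H_1: rank ker ∂_1 − rank ∂_2 = (18 − 6) − 12 = 0, and ∂_2 has invariant factor 2 > 1, so H_1 ≅ Z/2.

(K is a triangulation of the real projective plane RP^2.)

H_1 = Z/2.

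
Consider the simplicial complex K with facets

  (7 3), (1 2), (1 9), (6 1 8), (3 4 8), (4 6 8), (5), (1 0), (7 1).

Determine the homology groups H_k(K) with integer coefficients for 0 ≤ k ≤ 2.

Fix the vertex order 0 < 1 < 2 < 3 < 4 < 5 < 6 < 7 < 8 < 9 and write every simplex with vertices in increasing order. Then dim K = 2 and the simplices of K are:

  0-simplices (10): [0], [1], [2], [3], [4], [5], [6], [7], [8], [9]
  1-simplices (12): [0,1], [1,2], [1,6], [1,7], [1,8], [1,9], [3,4], [3,7], [3,8], [4,6], [4,8], [6,8]
  2-simplices (3): [1,6,8], [3,4,8], [4,6,8]

so the chain groups are C_0 ≅ Z^10, C_1 ≅ Z^12, C_2 ≅ Z^3.

Boundary ∂_1: C_1 → C_0 maps an edge to its endpoints' difference, ∂[p,q] = q − p. For instance
  ∂[0,1] = [1] − [0].
As a 10×12 matrix over Z this has rank 8, with invariant factors (1,1,1,1,1,1,1,1).

Boundary ∂_2: C_2 → C_1 sends each 2-simplex [p,q,r] to [q,r] − [p,r] + [p,q]. For instance
  ∂[1,6,8] = [6,8] − [1,8] + [1,6],
  ∂[3,4,8] = [4,8] − [3,8] + [3,4].
The resulting 12×3 matrix has rank 3, and its Smith normal form has invariant factors (1,1,1).

Reading off H_k = ker ∂_k / im ∂_{k+1}:

  H_0: rank C_0 − rank ∂_1 = 10 − 8 = 2, and the invariant factors of ∂_1 are all 1, so H_0 = Z^2.
  H_1: rank ker ∂_1 − rank ∂_2 = (12 − 8) − 3 = 1, and the invariant factors of ∂_2 are all 1, so H_1 = Z.
  H_2: rank ker ∂_2 − rank ∂_3 = (3 − 3) − 0 = 0, and there is no ∂_3, so H_2 = 0.

H_0 ≅ Z^2,  H_1 ≅ Z,  H_2 = 0.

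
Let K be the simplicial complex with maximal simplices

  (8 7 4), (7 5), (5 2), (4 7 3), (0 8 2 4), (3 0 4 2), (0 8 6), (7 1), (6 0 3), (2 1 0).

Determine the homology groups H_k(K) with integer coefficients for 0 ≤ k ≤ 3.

Fix the vertex order 0 < 1 < 2 < 3 < 4 < 5 < 6 < 7 < 8 and write every simplex with vertices in increasing order. Then dim K = 3 and the simplices of K are:

  0-simplices (9): [0], [1], [2], [3], [4], [5], [6], [7], [8]
  1-simplices (20): [0,1], [0,2], [0,3], [0,4], [0,6], [0,8], [1,2], [1,7], [2,3], [2,4], [2,5], [2,8], [3,4], [3,6], [3,7], [4,7], [4,8], [5,7], [6,8], [7,8]
  2-simplices (12): [0,1,2], [0,2,3], [0,2,4], [0,2,8], [0,3,4], [0,3,6], [0,4,8], [0,6,8], [2,3,4], [2,4,8], [3,4,7], [4,7,8]
  3-simplices (2): [0,2,3,4], [0,2,4,8]

so the chain groups are C_0 ≅ Z^9, C_1 ≅ Z^20, C_2 ≅ Z^12, C_3 ≅ Z^2.

∂_1: C_1 → C_0 is given by ∂[p,q] = [q] − [p]. For instance
  ∂[2,5] = [5] − [2].
As a 9×20 matrix over Z this has rank 8, with invariant factors (1,1,1,1,1,1,1,1).

∂_2: C_2 → C_1 maps a triangle to the signed sum of its edges. For instance
  ∂[0,1,2] = [1,2] − [0,2] + [0,1],
  ∂[0,2,4] = [2,4] − [0,4] + [0,2].
The 20×12 boundary matrix has rank 10 and Smith normal form diag(1,1,1,1,1,1,1,1,1,1).

Boundary ∂_3: C_3 → C_2 sends each 3-simplex σ to the alternating sum Σ_i (−1)^i (σ with its i-th vertex removed). For instance
  ∂[0,2,3,4] = [2,3,4] − [0,3,4] + [0,2,4] − [0,2,3],
  ∂[0,2,4,8] = [2,4,8] − [0,4,8] + [0,2,8] − [0,2,4].
As a 12×2 matrix over Z this has rank 2, with invariant factors (1,1).

From H_k ≅ ker(∂_k) / im(∂_{k+1}) we obtain:

  H_0: rank C_0 − rank ∂_1 = 9 − 8 = 1, and the invariant factors of ∂_1 are all 1, so H_0 = Z.
  H_1: rank ker ∂_1 − rank ∂_2 = (20 − 8) − 10 = 2, and the invariant factors of ∂_2 are all 1, so H_1 = Z^2.
  H_2: rank ker ∂_2 − rank ∂_3 = (12 − 10) − 2 = 0, and the invariant factors of ∂_3 are all 1, so H_2 = 0.
  H_3: rank ker ∂_3 − rank ∂_4 = (2 − 2) − 0 = 0, and there is no ∂_4, so H_3 = 0.

H_0 ≅ Z,  H_1 ≅ Z^2,  H_2 = 0,  H_3 = 0.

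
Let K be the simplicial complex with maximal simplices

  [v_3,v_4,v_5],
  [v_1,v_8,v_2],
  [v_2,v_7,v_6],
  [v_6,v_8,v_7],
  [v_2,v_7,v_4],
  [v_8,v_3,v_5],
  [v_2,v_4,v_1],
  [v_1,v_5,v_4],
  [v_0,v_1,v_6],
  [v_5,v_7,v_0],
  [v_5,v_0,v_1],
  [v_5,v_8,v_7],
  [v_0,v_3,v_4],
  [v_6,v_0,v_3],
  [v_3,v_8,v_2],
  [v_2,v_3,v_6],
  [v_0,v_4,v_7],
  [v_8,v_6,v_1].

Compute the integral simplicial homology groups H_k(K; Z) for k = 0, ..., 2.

Fix the vertex order v_0 < v_1 < v_2 < v_3 < v_4 < v_5 < v_6 < v_7 < v_8 and write every simplex with vertices in increasing order. Then dim K = 2 and the simplices of K are:

  0-simplices (9): [v_0], [v_1], [v_2], [v_3], [v_4], [v_5], [v_6], [v_7], [v_8]
  1-simplices (27): (27 of them)
  2-simplices (18): (18 of them)

Hence C_0 ≅ Z^9, C_1 ≅ Z^27, C_2 ≅ Z^18.

∂_1: C_1 → C_0 sends each edge [p,q] (with p < q) to q − p. For instance
  ∂[v_4,v_5] = [v_5] − [v_4].
This gives a 9×27 integer matrix of rank 8; reducing to Smith normal form yields diagonal entries (1,1,1,1,1,1,1,1).

The boundary map ∂_2: C_2 → C_1 maps a triangle to the signed sum of its edges. For instance
  ∂[v_2,v_4,v_7] = [v_4,v_7] − [v_2,v_7] + [v_2,v_4],
  ∂[v_2,v_3,v_8] = [v_3,v_8] − [v_2,v_8] + [v_2,v_3].
The resulting 27×18 matrix has rank 18, and its Smith normal form has invariant factors (1,1,1,1,1,1,1,1,1,1,1,1,1,1,1,1,1,2).

Reading off H_k = ker ∂_k / im ∂_{k+1}:

  H_0: rank C_0 − rank ∂_1 = 9 − 8 = 1, and the invariant factors of ∂_1 are all 1, so H_0 = Z.
  H_1: rank ker ∂_1 − rank ∂_2 = (27 − 8) − 18 = 1, and ∂_2 has invariant factor 2 > 1, so H_1 = Z ⊕ Z/2Z.
  H_2: rank ker ∂_2 − rank ∂_3 = (18 − 18) − 0 = 0, and there is no ∂_3, so H_2 = 0.

As a check, the Euler characteristic is 9 − 27 + 18 = 0, which agrees with 1 − 1 + 0 = 0.

H_0 ≅ Z,  H_1 ≅ Z ⊕ Z/2Z,  H_2 = 0.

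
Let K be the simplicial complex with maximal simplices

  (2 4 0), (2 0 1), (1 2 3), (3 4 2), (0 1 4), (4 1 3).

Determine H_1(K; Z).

H_1 = 0.

K has 5 vertices, 9 edges, 6 triangles.
rank ∂_1 = 4, rank ∂_2 = 5 ⇒ b_1 = 9 − 4 − 5 = 0; all invariant factors of ∂_2 are 1 so no torsion. So H_1 = 0.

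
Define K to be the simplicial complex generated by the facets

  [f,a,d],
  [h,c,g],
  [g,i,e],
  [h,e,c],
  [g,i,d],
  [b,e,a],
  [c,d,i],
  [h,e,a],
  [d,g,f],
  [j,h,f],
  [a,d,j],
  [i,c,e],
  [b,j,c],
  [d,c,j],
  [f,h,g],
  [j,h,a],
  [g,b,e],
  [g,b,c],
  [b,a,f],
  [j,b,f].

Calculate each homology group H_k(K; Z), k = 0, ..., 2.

Order the vertices as a < b < c < d < e < f < g < h < i < j. Listing each simplex with vertices in this order, K has dimension 2 with simplices:

  0-simplices (10): a, b, c, d, e, f, g, h, i, j
  1-simplices (30): ab, ad, ae, af, ah, aj, bc, be, bf, bg, bj, cd, ce, cg, ch, ci, cj, df, dg, di, dj, eg, eh, ei, fg, fh, fj, gh, gi, hj
  2-simplices (20): abe, abf, adf, adj, aeh, ahj, bcg, bcj, beg, bfj, cdi, cdj, ceh, cei, cgh, dfg, dgi, egi, fgh, fhj

Hence C_0 ≅ Z^10, C_1 ≅ Z^30, C_2 ≅ Z^20.

The boundary map ∂_1: C_1 → C_0 sends each edge [p,q] (with p < q) to q − p. For instance
  ∂dg = g − d.
The resulting 10×30 matrix has rank 9, and its Smith normal form has invariant factors (1,1,1,1,1,1,1,1,1).

∂_2: C_2 → C_1 acts by ∂[p,q,r] = [q,r] − [p,r] + [p,q]. For instance
  ∂adj = dj − aj + ad,
  ∂cei = ei − ci + ce.
The resulting 30×20 matrix has rank 20, and its Smith normal form has invariant factors (1,1,1,1,1,1,1,1,1,1,1,1,1,1,1,1,1,1,1,2).

From H_k ≅ ker(∂_k) / im(∂_{k+1}) we obtain:

  H_0: rank C_0 − rank ∂_1 = 10 − 9 = 1, and the invariant factors of ∂_1 are all 1, so H_0 = Z.
  H_1: rank ker ∂_1 − rank ∂_2 = (30 − 9) − 20 = 1, and ∂_2 has invariant factor 2 > 1, so H_1 = Z ⊕ Z/2.
  H_2: rank ker ∂_2 − rank ∂_3 = (20 − 20) − 0 = 0, and there is no ∂_3, so H_2 = 0.

H_0 ≅ Z,  H_1 ≅ Z ⊕ Z/2,  H_2 = 0.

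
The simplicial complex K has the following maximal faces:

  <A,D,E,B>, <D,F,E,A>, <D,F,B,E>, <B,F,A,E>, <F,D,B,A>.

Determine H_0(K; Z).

H_0 ≅ Z.

We work with the vertex ordering A < B < D < E < F. The simplices of K, each written with vertices in increasing order, are:

  0-simplices (5): A, B, D, E, F
  1-simplices (10): AB, AD, AE, AF, BD, BE, BF, DE, DF, EF
  2-simplices (10): ABD, ABE, ABF, ADE, ADF, AEF, BDE, BDF, BEF, DEF
  3-simplices (5): ABDE, ABDF, ABEF, ADEF, BDEF

giving chain groups C_0 ≅ Z^5, C_1 ≅ Z^10, C_2 ≅ Z^10, C_3 ≅ Z^5.

Boundary ∂_1: C_1 → C_0 sends each edge [p,q] (with p < q) to q − p.
The 5×10 boundary matrix has rank 4 and Smith normal form diag(1,1,1,1).

∂_2: C_2 → C_1 acts by ∂[p,q,r] = [q,r] − [p,r] + [p,q]. For instance
  ∂ADF = DF − AF + AD,
  ∂BEF = EF − BF + BE.
The resulting 10×10 matrix has rank 6, and its Smith normal form has invariant factors (1,1,1,1,1,1).

Boundary ∂_3: C_3 → C_2 sends each 3-simplex σ to the alternating sum Σ_i (−1)^i (σ with its i-th vertex removed). For instance
  ∂ABEF = BEF − AEF + ABF − ABE,
  ∂ABDF = BDF − ADF + ABF − ABD.
The resulting 10×5 matrix has rank 4, and its Smith normal form has invariant factors (1,1,1,1).

Computing H_k = (kernel of ∂_k) / (image of ∂_{k+1}):

  H_0: rank C_0 − rank ∂_1 = 5 − 4 = 1, and the invariant factors of ∂_1 are all 1, so H_0 ≅ Z.

(K is a triangulation of the 3-sphere S^3.)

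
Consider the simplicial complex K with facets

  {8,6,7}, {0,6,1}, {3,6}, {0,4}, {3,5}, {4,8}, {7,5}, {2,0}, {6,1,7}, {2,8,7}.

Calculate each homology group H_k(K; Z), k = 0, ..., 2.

H_0 = Z,  H_1 = Z^3,  H_2 = 0.

Order the vertices as 0 < 1 < 2 < 3 < 4 < 5 < 6 < 7 < 8. Listing each simplex with vertices in this order, K has dimension 2 with simplices:

  0-simplices (9): [0], [1], [2], [3], [4], [5], [6], [7], [8]
  1-simplices (15): [0,1], [0,2], [0,4], [0,6], [1,6], [1,7], [2,7], [2,8], [3,5], [3,6], [4,8], [5,7], [6,7], [6,8], [7,8]
  2-simplices (4): [0,1,6], [1,6,7], [2,7,8], [6,7,8]

giving chain groups C_0 ≅ Z^9, C_1 ≅ Z^15, C_2 ≅ Z^4.

The boundary map ∂_1: C_1 → C_0 sends each edge [p,q] (with p < q) to q − p. For instance
  ∂[0,4] = [4] − [0].
As a 9×15 matrix over Z this has rank 8, with invariant factors (1,1,1,1,1,1,1,1).

∂_2: C_2 → C_1 maps a triangle to the signed sum of its edges. For instance
  ∂[0,1,6] = [1,6] − [0,6] + [0,1],
  ∂[6,7,8] = [7,8] − [6,8] + [6,7].
The resulting 15×4 matrix has rank 4, and its Smith normal form has invariant factors (1,1,1,1).

Now H_k = ker ∂_k / im ∂_{k+1}, so:

  H_0: rank C_0 − rank ∂_1 = 9 − 8 = 1, and the invariant factors of ∂_1 are all 1, so H_0 ≅ Z.
  H_1: rank ker ∂_1 − rank ∂_2 = (15 − 8) − 4 = 3, and the invariant factors of ∂_2 are all 1, so H_1 ≅ Z^3.
  H_2: rank ker ∂_2 − rank ∂_3 = (4 − 4) − 0 = 0, and there is no ∂_3, so H_2 ≅ 0.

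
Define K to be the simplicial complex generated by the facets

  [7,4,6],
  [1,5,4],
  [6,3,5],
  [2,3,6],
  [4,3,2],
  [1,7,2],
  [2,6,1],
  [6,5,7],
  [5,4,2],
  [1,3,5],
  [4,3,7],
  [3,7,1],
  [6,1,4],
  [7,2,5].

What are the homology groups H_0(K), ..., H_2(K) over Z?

H_0 = Z,  H_1 = Z^2,  H_2 = Z.

Take the total order 1 < 2 < 3 < 4 < 5 < 6 < 7 on the vertex set. Then K (dimension 2) consists of the simplices:

  0-simplices (7): [1], [2], [3], [4], [5], [6], [7]
  1-simplices (21): [1,2], [1,3], [1,4], [1,5], [1,6], [1,7], [2,3], [2,4], [2,5], [2,6], [2,7], [3,4], [3,5], [3,6], [3,7], [4,5], [4,6], [4,7], [5,6], [5,7], [6,7]
  2-simplices (14): [1,2,6], [1,2,7], [1,3,5], [1,3,7], [1,4,5], [1,4,6], [2,3,4], [2,3,6], [2,4,5], [2,5,7], [3,4,7], [3,5,6], [4,6,7], [5,6,7]

Hence C_0 ≅ Z^7, C_1 ≅ Z^21, C_2 ≅ Z^14.

∂_1: C_1 → C_0 is given by ∂[p,q] = [q] − [p]. For instance
  ∂[4,6] = [6] − [4].
This gives a 7×21 integer matrix of rank 6; reducing to Smith normal form yields diagonal entries (1,1,1,1,1,1).

∂_2: C_2 → C_1 acts by ∂[p,q,r] = [q,r] − [p,r] + [p,q]. For instance
  ∂[1,4,5] = [4,5] − [1,5] + [1,4],
  ∂[1,3,5] = [3,5] − [1,5] + [1,3].
The resulting 21×14 matrix has rank 13, and its Smith normal form has invariant factors (1,1,1,1,1,1,1,1,1,1,1,1,1).

Computing H_k = (kernel of ∂_k) / (image of ∂_{k+1}):

  H_0: rank C_0 − rank ∂_1 = 7 − 6 = 1, and the invariant factors of ∂_1 are all 1, so H_0 ≅ Z.
  H_1: rank ker ∂_1 − rank ∂_2 = (21 − 6) − 13 = 2, and the invariant factors of ∂_2 are all 1, so H_1 ≅ Z^2.
  H_2: rank ker ∂_2 − rank ∂_3 = (14 − 13) − 0 = 1, and there is no ∂_3, so H_2 ≅ Z.

(K is a triangulation of the torus T^2.)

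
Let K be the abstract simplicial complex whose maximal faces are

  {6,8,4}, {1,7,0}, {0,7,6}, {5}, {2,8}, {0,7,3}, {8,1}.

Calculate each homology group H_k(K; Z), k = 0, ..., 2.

H_0 ≅ Z^2,  H_1 ≅ Z,  H_2 = 0.

Take the total order 0 < 1 < 2 < 3 < 4 < 5 < 6 < 7 < 8 on the vertex set. Then K (dimension 2) consists of the simplices:

  0-simplices (9): [0], [1], [2], [3], [4], [5], [6], [7], [8]
  1-simplices (12): [0,1], [0,3], [0,6], [0,7], [1,7], [1,8], [2,8], [3,7], [4,6], [4,8], [6,7], [6,8]
  2-simplices (4): [0,1,7], [0,3,7], [0,6,7], [4,6,8]

Hence C_0 ≅ Z^9, C_1 ≅ Z^12, C_2 ≅ Z^4.

The boundary map ∂_1: C_1 → C_0 maps an edge to its endpoints' difference, ∂[p,q] = q − p. For instance
  ∂[2,8] = [8] − [2].
As a 9×12 matrix over Z this has rank 7, with invariant factors (1,1,1,1,1,1,1).

The boundary map ∂_2: C_2 → C_1 sends each 2-simplex [p,q,r] to [q,r] − [p,r] + [p,q]. For instance
  ∂[0,6,7] = [6,7] − [0,7] + [0,6],
  ∂[0,1,7] = [1,7] − [0,7] + [0,1].
This gives a 12×4 integer matrix of rank 4; reducing to Smith normal form yields diagonal entries (1,1,1,1).

From H_k ≅ ker(∂_k) / im(∂_{k+1}) we obtain:

  H_0: rank C_0 − rank ∂_1 = 9 − 7 = 2, and the invariant factors of ∂_1 are all 1, so H_0 ≅ Z^2.
  H_1: rank ker ∂_1 − rank ∂_2 = (12 − 7) − 4 = 1, and the invariant factors of ∂_2 are all 1, so H_1 ≅ Z.
  H_2: rank ker ∂_2 − rank ∂_3 = (4 − 4) − 0 = 0, and there is no ∂_3, so H_2 ≅ 0.

As a check, the Euler characteristic is 9 − 12 + 4 = 1, which agrees with 2 − 1 + 0 = 1.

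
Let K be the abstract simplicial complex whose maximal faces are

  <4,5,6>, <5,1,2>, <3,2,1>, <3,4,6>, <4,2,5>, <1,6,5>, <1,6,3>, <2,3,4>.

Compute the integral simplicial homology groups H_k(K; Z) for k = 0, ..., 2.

K has 6 vertices, 12 edges, 8 triangles.
rank ∂_0 = 0, rank ∂_1 = 5 ⇒ b_0 = 6 − 0 − 5 = 1; all invariant factors of ∂_1 are 1 so no torsion. So H_0 = Z.
rank ∂_1 = 5, rank ∂_2 = 7 ⇒ b_1 = 12 − 5 − 7 = 0; all invariant factors of ∂_2 are 1 so no torsion. So H_1 = 0.
rank ∂_2 = 7, rank ∂_3 = 0 ⇒ b_2 = 8 − 7 − 0 = 1. So H_2 = Z.

H_0 ≅ Z,  H_1 = 0,  H_2 ≅ Z.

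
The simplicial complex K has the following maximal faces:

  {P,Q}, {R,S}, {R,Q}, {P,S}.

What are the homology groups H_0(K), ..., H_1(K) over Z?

K has 4 vertices, 4 edges.
rank ∂_0 = 0, rank ∂_1 = 3 ⇒ b_0 = 4 − 0 − 3 = 1; all invariant factors of ∂_1 are 1 so no torsion. So H_0 ≅ Z.
rank ∂_1 = 3, rank ∂_2 = 0 ⇒ b_1 = 4 − 3 − 0 = 1. So H_1 ≅ Z.

H_0 ≅ Z,  H_1 ≅ Z.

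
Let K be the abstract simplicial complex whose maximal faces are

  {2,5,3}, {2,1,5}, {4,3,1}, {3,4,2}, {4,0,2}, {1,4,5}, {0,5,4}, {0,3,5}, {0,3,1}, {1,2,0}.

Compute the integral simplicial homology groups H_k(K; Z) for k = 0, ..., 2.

H_0 = Z,  H_1 = Z/2,  H_2 = 0.

K has 6 vertices, 15 edges, 10 triangles.
rank ∂_0 = 0, rank ∂_1 = 5 ⇒ b_0 = 6 − 0 − 5 = 1; all invariant factors of ∂_1 are 1 so no torsion. So H_0 = Z.
rank ∂_1 = 5, rank ∂_2 = 10 ⇒ b_1 = 15 − 5 − 10 = 0; ∂_2 has invariant factor(s) [2] giving torsion. So H_1 = Z/2.
rank ∂_2 = 10, rank ∂_3 = 0 ⇒ b_2 = 10 − 10 − 0 = 0. So H_2 = 0.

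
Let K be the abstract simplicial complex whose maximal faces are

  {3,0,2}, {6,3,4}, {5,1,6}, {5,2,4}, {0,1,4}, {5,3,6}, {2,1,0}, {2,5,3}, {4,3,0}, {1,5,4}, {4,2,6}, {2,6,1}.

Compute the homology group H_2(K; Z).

H_2 ≅ 0.

Take the total order 0 < 1 < 2 < 3 < 4 < 5 < 6 on the vertex set. Then K (dimension 2) consists of the simplices:

  0-simplices (7): [0], [1], [2], [3], [4], [5], [6]
  1-simplices (18): [0,1], [0,2], [0,3], [0,4], [1,2], [1,4], [1,5], [1,6], [2,3], [2,4], [2,5], [2,6], [3,4], [3,5], [3,6], [4,5], [4,6], [5,6]
  2-simplices (12): [0,1,2], [0,1,4], [0,2,3], [0,3,4], [1,2,6], [1,4,5], [1,5,6], [2,3,5], [2,4,5], [2,4,6], [3,4,6], [3,5,6]

Hence C_0 ≅ Z^7, C_1 ≅ Z^18, C_2 ≅ Z^12.

∂_1: C_1 → C_0 is given by ∂[p,q] = [q] − [p]. For instance
  ∂[2,3] = [3] − [2].
The resulting 7×18 matrix has rank 6, and its Smith normal form has invariant factors (1,1,1,1,1,1).

The boundary map ∂_2: C_2 → C_1 maps a triangle to the signed sum of its edges. For instance
  ∂[2,4,5] = [4,5] − [2,5] + [2,4],
  ∂[2,3,5] = [3,5] − [2,5] + [2,3].
As a 18×12 matrix over Z this has rank 12, with invariant factors (1,1,1,1,1,1,1,1,1,1,1,2).

Computing H_k = (kernel of ∂_k) / (image of ∂_{k+1}):

  H_2: rank ker ∂_2 − rank ∂_3 = (12 − 12) − 0 = 0, and there is no ∂_3, so H_2 = 0.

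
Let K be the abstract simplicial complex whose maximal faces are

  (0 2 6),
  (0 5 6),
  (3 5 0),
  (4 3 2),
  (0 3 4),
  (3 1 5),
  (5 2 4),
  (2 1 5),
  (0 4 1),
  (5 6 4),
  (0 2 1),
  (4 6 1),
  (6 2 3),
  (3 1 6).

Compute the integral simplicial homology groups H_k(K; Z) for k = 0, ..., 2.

H_0 ≅ Z,  H_1 ≅ Z^2,  H_2 ≅ Z.

Fix the vertex order 0 < 1 < 2 < 3 < 4 < 5 < 6 and write every simplex with vertices in increasing order. Then dim K = 2 and the simplices of K are:

  0-simplices (7): [0], [1], [2], [3], [4], [5], [6]
  1-simplices (21): [0,1], [0,2], [0,3], [0,4], [0,5], [0,6], [1,2], [1,3], [1,4], [1,5], [1,6], [2,3], [2,4], [2,5], [2,6], [3,4], [3,5], [3,6], [4,5], [4,6], [5,6]
  2-simplices (14): [0,1,2], [0,1,4], [0,2,6], [0,3,4], [0,3,5], [0,5,6], [1,2,5], [1,3,5], [1,3,6], [1,4,6], [2,3,4], [2,3,6], [2,4,5], [4,5,6]

Hence C_0 ≅ Z^7, C_1 ≅ Z^21, C_2 ≅ Z^14.

Boundary ∂_1: C_1 → C_0 maps an edge to its endpoints' difference, ∂[p,q] = q − p.
As a 7×21 matrix over Z this has rank 6, with invariant factors (1,1,1,1,1,1).

The boundary map ∂_2: C_2 → C_1 sends each 2-simplex [p,q,r] to [q,r] − [p,r] + [p,q]. For instance
  ∂[2,3,6] = [3,6] − [2,6] + [2,3],
  ∂[0,3,5] = [3,5] − [0,5] + [0,3].
As a 21×14 matrix over Z this has rank 13, with invariant factors (1,1,1,1,1,1,1,1,1,1,1,1,1).

Now H_k = ker ∂_k / im ∂_{k+1}, so:

  H_0: rank C_0 − rank ∂_1 = 7 − 6 = 1, and the invariant factors of ∂_1 are all 1, so H_0 ≅ Z.
  H_1: rank ker ∂_1 − rank ∂_2 = (21 − 6) − 13 = 2, and the invariant factors of ∂_2 are all 1, so H_1 ≅ Z^2.
  H_2: rank ker ∂_2 − rank ∂_3 = (14 − 13) − 0 = 1, and there is no ∂_3, so H_2 ≅ Z.

As a check, the Euler characteristic is 7 − 21 + 14 = 0, which agrees with 1 − 2 + 1 = 0.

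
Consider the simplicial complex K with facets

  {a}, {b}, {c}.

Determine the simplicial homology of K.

H_0 ≅ Z^3.

Take the total order a < b < c on the vertex set. Then K (dimension 0) consists of the simplices:

  0-simplices (3): a, b, c

giving chain groups C_0 ≅ Z^3.

Computing H_k = (kernel of ∂_k) / (image of ∂_{k+1}):

  H_0: rank C_0 − rank ∂_1 = 3 − 0 = 3, and there is no ∂_1, so H_0 ≅ Z^3.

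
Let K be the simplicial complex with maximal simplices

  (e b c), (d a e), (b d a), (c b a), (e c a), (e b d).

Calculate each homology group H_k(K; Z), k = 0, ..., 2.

Order the vertices as a < b < c < d < e. Listing each simplex with vertices in this order, K has dimension 2 with simplices:

  0-simplices (5): a, b, c, d, e
  1-simplices (9): ab, ac, ad, ae, bc, bd, be, ce, de
  2-simplices (6): abc, abd, ace, ade, bce, bde

Hence C_0 ≅ Z^5, C_1 ≅ Z^9, C_2 ≅ Z^6.

∂_1: C_1 → C_0 is given by ∂[p,q] = [q] − [p]. For instance
  ∂de = e − d.
The resulting 5×9 matrix has rank 4, and its Smith normal form has invariant factors (1,1,1,1).

Boundary ∂_2: C_2 → C_1 acts by ∂[p,q,r] = [q,r] − [p,r] + [p,q]. For instance
  ∂abd = bd − ad + ab,
  ∂ace = ce − ae + ac.
The 9×6 boundary matrix has rank 5 and Smith normal form diag(1,1,1,1,1).

From H_k ≅ ker(∂_k) / im(∂_{k+1}) we obtain:

  H_0: rank C_0 − rank ∂_1 = 5 − 4 = 1, and the invariant factors of ∂_1 are all 1, so H_0 ≅ Z.
  H_1: rank ker ∂_1 − rank ∂_2 = (9 − 4) − 5 = 0, and the invariant factors of ∂_2 are all 1, so H_1 ≅ 0.
  H_2: rank ker ∂_2 − rank ∂_3 = (6 − 5) − 0 = 1, and there is no ∂_3, so H_2 ≅ Z.

As a check, the Euler characteristic is 5 − 9 + 6 = 2, which agrees with 1 − 0 + 1 = 2.
(K is a triangulation of the 2-sphere S^2.)

H_0 = Z,  H_1 = 0,  H_2 = Z.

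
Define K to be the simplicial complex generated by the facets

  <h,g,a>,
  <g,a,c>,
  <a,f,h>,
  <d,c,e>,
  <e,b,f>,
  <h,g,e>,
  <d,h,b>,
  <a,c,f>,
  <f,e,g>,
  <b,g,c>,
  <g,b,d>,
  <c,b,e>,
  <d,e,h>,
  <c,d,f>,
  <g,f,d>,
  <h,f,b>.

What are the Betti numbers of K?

b_0 = 1, b_1 = 2, b_2 = 1.

Order the vertices as a < b < c < d < e < f < g < h. Listing each simplex with vertices in this order, K has dimension 2 with simplices:

  0-simplices (8): a, b, c, d, e, f, g, h
  1-simplices (24): ac, af, ag, ah, bc, bd, be, bf, bg, bh, cd, ce, cf, cg, de, df, dg, dh, ef, eg, eh, fg, fh, gh
  2-simplices (16): acf, acg, afh, agh, bce, bcg, bdg, bdh, bef, bfh, cde, cdf, deh, dfg, efg, egh

giving chain groups C_0 ≅ Z^8, C_1 ≅ Z^24, C_2 ≅ Z^16.

Boundary ∂_1: C_1 → C_0 maps an edge to its endpoints' difference, ∂[p,q] = q − p.
The resulting 8×24 matrix has rank 7, and its Smith normal form has invariant factors (1,1,1,1,1,1,1).

∂_2: C_2 → C_1 acts by ∂[p,q,r] = [q,r] − [p,r] + [p,q]. For instance
  ∂deh = eh − dh + de,
  ∂efg = fg − eg + ef.
As a 24×16 matrix over Z this has rank 15, with invariant factors (1,1,1,1,1,1,1,1,1,1,1,1,1,1,1).

Reading off H_k = ker ∂_k / im ∂_{k+1}:

  H_0: rank C_0 − rank ∂_1 = 8 − 7 = 1, and the invariant factors of ∂_1 are all 1, so H_0 = Z.
  H_1: rank ker ∂_1 − rank ∂_2 = (24 − 7) − 15 = 2, and the invariant factors of ∂_2 are all 1, so H_1 = Z^2.
  H_2: rank ker ∂_2 − rank ∂_3 = (16 − 15) − 0 = 1, and there is no ∂_3, so H_2 = Z.

(K is a triangulation of the torus T^2.)

Hence the Betti numbers are b_0 = 1, b_1 = 2, b_2 = 1.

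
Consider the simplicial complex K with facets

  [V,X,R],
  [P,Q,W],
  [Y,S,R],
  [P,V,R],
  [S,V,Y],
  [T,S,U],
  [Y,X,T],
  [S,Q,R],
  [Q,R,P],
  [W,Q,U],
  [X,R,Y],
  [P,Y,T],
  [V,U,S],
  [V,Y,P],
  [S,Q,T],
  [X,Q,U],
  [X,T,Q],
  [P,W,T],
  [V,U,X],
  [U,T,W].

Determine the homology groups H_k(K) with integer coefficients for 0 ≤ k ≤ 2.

K has 10 vertices, 30 edges, 20 triangles.
rank ∂_0 = 0, rank ∂_1 = 9 ⇒ b_0 = 10 − 0 − 9 = 1; all invariant factors of ∂_1 are 1 so no torsion. So H_0 = Z.
rank ∂_1 = 9, rank ∂_2 = 20 ⇒ b_1 = 30 − 9 − 20 = 1; ∂_2 has invariant factor(s) [2] giving torsion. So H_1 = Z ⊕ Z/2.
rank ∂_2 = 20, rank ∂_3 = 0 ⇒ b_2 = 20 − 20 − 0 = 0. So H_2 = 0.

H_0 = Z,  H_1 = Z ⊕ Z/2,  H_2 = 0.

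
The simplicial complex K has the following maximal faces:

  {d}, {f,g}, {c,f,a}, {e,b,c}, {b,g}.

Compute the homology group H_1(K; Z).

H_1 ≅ Z.

Order the vertices as a < b < c < d < e < f < g. Listing each simplex with vertices in this order, K has dimension 2 with simplices:

  0-simplices (7): a, b, c, d, e, f, g
  1-simplices (8): ac, af, bc, be, bg, ce, cf, fg
  2-simplices (2): acf, bce

so the chain groups are C_0 ≅ Z^7, C_1 ≅ Z^8, C_2 ≅ Z^2.

∂_1: C_1 → C_0 sends each edge [p,q] (with p < q) to q − p. For instance
  ∂cf = f − c.
The 7×8 boundary matrix has rank 5 and Smith normal form diag(1,1,1,1,1).

The boundary map ∂_2: C_2 → C_1 maps a triangle to the signed sum of its edges. For instance
  ∂bce = ce − be + bc,
  ∂acf = cf − af + ac.
The 8×2 boundary matrix has rank 2 and Smith normal form diag(1,1).

From H_k ≅ ker(∂_k) / im(∂_{k+1}) we obtain:

  H_1: rank ker ∂_1 − rank ∂_2 = (8 − 5) − 2 = 1, and the invariant factors of ∂_2 are all 1, so H_1 = Z.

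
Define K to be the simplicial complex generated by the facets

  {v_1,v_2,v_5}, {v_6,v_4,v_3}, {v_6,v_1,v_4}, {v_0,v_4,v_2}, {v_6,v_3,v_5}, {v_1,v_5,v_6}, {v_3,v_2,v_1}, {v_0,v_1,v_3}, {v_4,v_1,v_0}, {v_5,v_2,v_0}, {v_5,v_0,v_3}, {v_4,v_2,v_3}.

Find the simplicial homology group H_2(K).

H_2 = 0.

Fix the vertex order v_0 < v_1 < v_2 < v_3 < v_4 < v_5 < v_6 and write every simplex with vertices in increasing order. Then dim K = 2 and the simplices of K are:

  0-simplices (7): [v_0], [v_1], [v_2], [v_3], [v_4], [v_5], [v_6]
  1-simplices (18): (18 of them)
  2-simplices (12): (12 of them)

giving chain groups C_0 ≅ Z^7, C_1 ≅ Z^18, C_2 ≅ Z^12.

Boundary ∂_1: C_1 → C_0 maps an edge to its endpoints' difference, ∂[p,q] = q − p. For instance
  ∂[v_0,v_3] = [v_3] − [v_0].
This gives a 7×18 integer matrix of rank 6; reducing to Smith normal form yields diagonal entries (1,1,1,1,1,1).

The boundary map ∂_2: C_2 → C_1 acts by ∂[p,q,r] = [q,r] − [p,r] + [p,q]. For instance
  ∂[v_1,v_5,v_6] = [v_5,v_6] − [v_1,v_6] + [v_1,v_5],
  ∂[v_0,v_1,v_4] = [v_1,v_4] − [v_0,v_4] + [v_0,v_1].
This gives a 18×12 integer matrix of rank 12; reducing to Smith normal form yields diagonal entries (1,1,1,1,1,1,1,1,1,1,1,2).

Computing H_k = (kernel of ∂_k) / (image of ∂_{k+1}):

  H_2: rank ker ∂_2 − rank ∂_3 = (12 − 12) − 0 = 0, and there is no ∂_3, so H_2 = 0.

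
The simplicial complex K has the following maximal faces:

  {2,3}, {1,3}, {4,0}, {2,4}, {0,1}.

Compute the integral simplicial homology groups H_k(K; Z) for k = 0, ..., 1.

Fix the vertex order 0 < 1 < 2 < 3 < 4 and write every simplex with vertices in increasing order. Then dim K = 1 and the simplices of K are:

  0-simplices (5): [0], [1], [2], [3], [4]
  1-simplices (5): [0,1], [0,4], [1,3], [2,3], [2,4]

Hence C_0 ≅ Z^5, C_1 ≅ Z^5.

∂_1: C_1 → C_0 maps an edge to its endpoints' difference, ∂[p,q] = q − p. For instance
  ∂[1,3] = [3] − [1].
This gives a 5×5 integer matrix of rank 4; reducing to Smith normal form yields diagonal entries (1,1,1,1).

From H_k ≅ ker(∂_k) / im(∂_{k+1}) we obtain:

  H_0: rank C_0 − rank ∂_1 = 5 − 4 = 1, and the invariant factors of ∂_1 are all 1, so H_0 ≅ Z.
  H_1: rank ker ∂_1 − rank ∂_2 = (5 − 4) − 0 = 1, and there is no ∂_2, so H_1 ≅ Z.

H_0 ≅ Z,  H_1 ≅ Z.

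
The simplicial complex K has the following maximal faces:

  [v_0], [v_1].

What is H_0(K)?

H_0 ≅ Z^2.

K has 2 vertices.
rank ∂_0 = 0, rank ∂_1 = 0 ⇒ b_0 = 2 − 0 − 0 = 2. So H_0 = Z^2.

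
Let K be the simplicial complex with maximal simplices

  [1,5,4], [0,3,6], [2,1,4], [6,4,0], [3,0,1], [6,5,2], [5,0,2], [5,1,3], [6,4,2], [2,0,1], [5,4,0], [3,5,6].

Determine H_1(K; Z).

Take the total order 0 < 1 < 2 < 3 < 4 < 5 < 6 on the vertex set. Then K (dimension 2) consists of the simplices:

  0-simplices (7): [0], [1], [2], [3], [4], [5], [6]
  1-simplices (18): [0,1], [0,2], [0,3], [0,4], [0,5], [0,6], [1,2], [1,3], [1,4], [1,5], [2,4], [2,5], [2,6], [3,5], [3,6], [4,5], [4,6], [5,6]
  2-simplices (12): [0,1,2], [0,1,3], [0,2,5], [0,3,6], [0,4,5], [0,4,6], [1,2,4], [1,3,5], [1,4,5], [2,4,6], [2,5,6], [3,5,6]

Hence C_0 ≅ Z^7, C_1 ≅ Z^18, C_2 ≅ Z^12.

The boundary map ∂_1: C_1 → C_0 maps an edge to its endpoints' difference, ∂[p,q] = q − p. For instance
  ∂[0,3] = [3] − [0].
The 7×18 boundary matrix has rank 6 and Smith normal form diag(1,1,1,1,1,1).

Boundary ∂_2: C_2 → C_1 acts by ∂[p,q,r] = [q,r] − [p,r] + [p,q]. For instance
  ∂[1,3,5] = [3,5] − [1,5] + [1,3],
  ∂[3,5,6] = [5,6] − [3,6] + [3,5].
As a 18×12 matrix over Z this has rank 12, with invariant factors (1,1,1,1,1,1,1,1,1,1,1,2).

Now H_k = ker ∂_k / im ∂_{k+1}, so:

  H_1: rank ker ∂_1 − rank ∂_2 = (18 − 6) − 12 = 0, and ∂_2 has invariant factor 2 > 1, so H_1 ≅ Z_2.

(K is a triangulation of the real projective plane RP^2.)

H_1 ≅ Z_2.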